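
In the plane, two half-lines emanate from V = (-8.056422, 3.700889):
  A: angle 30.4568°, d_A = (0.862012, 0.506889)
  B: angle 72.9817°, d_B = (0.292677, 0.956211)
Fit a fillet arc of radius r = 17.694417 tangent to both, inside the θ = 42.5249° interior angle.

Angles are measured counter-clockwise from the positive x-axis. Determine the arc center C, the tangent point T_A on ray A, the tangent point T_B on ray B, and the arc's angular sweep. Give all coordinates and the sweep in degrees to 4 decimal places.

center=(22.1718,42.0028) T_A=(31.1409,26.7501) T_B=(5.2522,47.1816) sweep=137.4751

bisector direction at 51.7193° = (0.619515,0.784985)
center distance |VC| = r/sin(θ/2) = 17.694417/sin(21.2625°) = 48.793267
C = V + |VC|·bis = (22.1718,42.0028)
T_A = V + ((C−V)·d_A)·d_A = V + 45.4719·d_A = (31.1409,26.7501)
T_B = V + ((C−V)·d_B)·d_B = V + 45.4719·d_B = (5.2522,47.1816)
sweep = 180° − θ = 137.4751°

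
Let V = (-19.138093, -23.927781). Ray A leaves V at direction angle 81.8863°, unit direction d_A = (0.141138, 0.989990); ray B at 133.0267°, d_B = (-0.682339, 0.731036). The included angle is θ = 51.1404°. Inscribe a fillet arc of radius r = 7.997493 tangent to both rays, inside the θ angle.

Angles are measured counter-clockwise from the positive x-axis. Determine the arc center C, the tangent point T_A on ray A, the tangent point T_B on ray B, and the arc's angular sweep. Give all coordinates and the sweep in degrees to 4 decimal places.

bisector direction at 107.4565° = (-0.299982,0.953945)
center distance |VC| = r/sin(θ/2) = 7.997493/sin(25.5702°) = 18.529158
C = V + |VC|·bis = (-24.6965,-6.2520)
T_A = V + ((C−V)·d_A)·d_A = V + 16.7144·d_A = (-16.7791,-7.3807)
T_B = V + ((C−V)·d_B)·d_B = V + 16.7144·d_B = (-30.5430,-11.7090)
sweep = 180° − θ = 128.8596°

center=(-24.6965,-6.2520) T_A=(-16.7791,-7.3807) T_B=(-30.5430,-11.7090) sweep=128.8596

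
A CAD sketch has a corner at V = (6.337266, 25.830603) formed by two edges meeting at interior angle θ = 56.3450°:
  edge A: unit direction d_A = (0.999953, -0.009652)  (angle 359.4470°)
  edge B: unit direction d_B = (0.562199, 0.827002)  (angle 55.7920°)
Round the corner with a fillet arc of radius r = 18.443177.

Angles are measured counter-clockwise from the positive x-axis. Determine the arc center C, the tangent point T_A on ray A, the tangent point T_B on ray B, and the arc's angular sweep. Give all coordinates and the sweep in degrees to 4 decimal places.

bisector direction at 27.6195° = (0.886046,0.463598)
center distance |VC| = r/sin(θ/2) = 18.443177/sin(28.1725°) = 39.063958
C = V + |VC|·bis = (40.9497,43.9406)
T_A = V + ((C−V)·d_A)·d_A = V + 34.4361·d_A = (40.7717,25.4982)
T_B = V + ((C−V)·d_B)·d_B = V + 34.4361·d_B = (25.6972,54.3093)
sweep = 180° − θ = 123.6550°

center=(40.9497,43.9406) T_A=(40.7717,25.4982) T_B=(25.6972,54.3093) sweep=123.6550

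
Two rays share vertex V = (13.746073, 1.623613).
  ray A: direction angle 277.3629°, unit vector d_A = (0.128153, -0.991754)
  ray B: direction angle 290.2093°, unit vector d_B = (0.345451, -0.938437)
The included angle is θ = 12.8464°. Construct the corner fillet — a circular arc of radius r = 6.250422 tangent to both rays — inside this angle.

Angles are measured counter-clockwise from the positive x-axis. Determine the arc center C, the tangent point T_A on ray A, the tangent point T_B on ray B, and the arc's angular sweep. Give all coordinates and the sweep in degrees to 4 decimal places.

bisector direction at 283.7861° = (0.238298,-0.971192)
center distance |VC| = r/sin(θ/2) = 6.250422/sin(6.4232°) = 55.871534
C = V + |VC|·bis = (27.0601,-52.6384)
T_A = V + ((C−V)·d_A)·d_A = V + 55.5208·d_A = (20.8613,-53.4394)
T_B = V + ((C−V)·d_B)·d_B = V + 55.5208·d_B = (32.9258,-50.4792)
sweep = 180° − θ = 167.1536°

center=(27.0601,-52.6384) T_A=(20.8613,-53.4394) T_B=(32.9258,-50.4792) sweep=167.1536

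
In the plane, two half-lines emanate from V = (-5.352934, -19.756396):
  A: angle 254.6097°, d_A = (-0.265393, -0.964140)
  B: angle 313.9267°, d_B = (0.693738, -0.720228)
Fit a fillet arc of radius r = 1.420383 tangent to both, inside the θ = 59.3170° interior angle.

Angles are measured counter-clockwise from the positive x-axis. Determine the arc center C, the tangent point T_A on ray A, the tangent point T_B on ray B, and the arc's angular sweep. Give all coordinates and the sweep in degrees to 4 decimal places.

bisector direction at 284.2682° = (0.246461,-0.969153)
center distance |VC| = r/sin(θ/2) = 1.420383/sin(29.6585°) = 2.870450
C = V + |VC|·bis = (-4.6455,-22.5383)
T_A = V + ((C−V)·d_A)·d_A = V + 2.4944·d_A = (-6.0149,-22.1613)
T_B = V + ((C−V)·d_B)·d_B = V + 2.4944·d_B = (-3.6225,-21.5529)
sweep = 180° − θ = 120.6830°

center=(-4.6455,-22.5383) T_A=(-6.0149,-22.1613) T_B=(-3.6225,-21.5529) sweep=120.6830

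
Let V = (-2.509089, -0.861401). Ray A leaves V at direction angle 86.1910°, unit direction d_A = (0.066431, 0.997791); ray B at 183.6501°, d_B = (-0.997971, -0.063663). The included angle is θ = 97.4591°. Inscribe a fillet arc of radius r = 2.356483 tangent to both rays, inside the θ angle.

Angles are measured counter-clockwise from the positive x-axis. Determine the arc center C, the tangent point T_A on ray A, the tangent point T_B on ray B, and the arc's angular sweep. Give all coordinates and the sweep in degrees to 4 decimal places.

center=(-4.7230,1.3586) T_A=(-2.3717,1.2021) T_B=(-4.5730,-0.9931) sweep=82.5409

bisector direction at 134.9206° = (-0.706126,0.708087)
center distance |VC| = r/sin(θ/2) = 2.356483/sin(48.7296°) = 3.135270
C = V + |VC|·bis = (-4.7230,1.3586)
T_A = V + ((C−V)·d_A)·d_A = V + 2.0681·d_A = (-2.3717,1.2021)
T_B = V + ((C−V)·d_B)·d_B = V + 2.0681·d_B = (-4.5730,-0.9931)
sweep = 180° − θ = 82.5409°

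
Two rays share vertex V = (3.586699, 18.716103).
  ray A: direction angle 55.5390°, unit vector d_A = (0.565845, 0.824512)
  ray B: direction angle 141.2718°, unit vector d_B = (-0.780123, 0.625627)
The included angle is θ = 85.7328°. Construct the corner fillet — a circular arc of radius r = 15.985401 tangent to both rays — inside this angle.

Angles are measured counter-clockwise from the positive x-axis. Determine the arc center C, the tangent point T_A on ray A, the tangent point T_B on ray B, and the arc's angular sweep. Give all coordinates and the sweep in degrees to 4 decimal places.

center=(0.1519,41.9616) T_A=(13.3320,32.9163) T_B=(-9.8490,29.4910) sweep=94.2672

bisector direction at 98.4054° = (-0.146176,0.989259)
center distance |VC| = r/sin(θ/2) = 15.985401/sin(42.8664°) = 23.497881
C = V + |VC|·bis = (0.1519,41.9616)
T_A = V + ((C−V)·d_A)·d_A = V + 17.2226·d_A = (13.3320,32.9163)
T_B = V + ((C−V)·d_B)·d_B = V + 17.2226·d_B = (-9.8490,29.4910)
sweep = 180° − θ = 94.2672°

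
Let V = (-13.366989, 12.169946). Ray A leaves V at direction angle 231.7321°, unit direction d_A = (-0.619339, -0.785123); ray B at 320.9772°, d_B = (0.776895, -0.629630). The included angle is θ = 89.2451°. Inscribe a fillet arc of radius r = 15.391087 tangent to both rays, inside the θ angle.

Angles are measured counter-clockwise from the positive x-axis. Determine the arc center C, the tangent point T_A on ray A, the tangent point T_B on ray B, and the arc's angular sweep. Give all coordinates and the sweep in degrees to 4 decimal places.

bisector direction at 276.3546° = (0.110682,-0.993856)
center distance |VC| = r/sin(θ/2) = 15.391087/sin(44.6225°) = 21.911103
C = V + |VC|·bis = (-10.9418,-9.6065)
T_A = V + ((C−V)·d_A)·d_A = V + 15.5952·d_A = (-23.0257,-0.0742)
T_B = V + ((C−V)·d_B)·d_B = V + 15.5952·d_B = (-1.2511,2.3507)
sweep = 180° − θ = 90.7549°

center=(-10.9418,-9.6065) T_A=(-23.0257,-0.0742) T_B=(-1.2511,2.3507) sweep=90.7549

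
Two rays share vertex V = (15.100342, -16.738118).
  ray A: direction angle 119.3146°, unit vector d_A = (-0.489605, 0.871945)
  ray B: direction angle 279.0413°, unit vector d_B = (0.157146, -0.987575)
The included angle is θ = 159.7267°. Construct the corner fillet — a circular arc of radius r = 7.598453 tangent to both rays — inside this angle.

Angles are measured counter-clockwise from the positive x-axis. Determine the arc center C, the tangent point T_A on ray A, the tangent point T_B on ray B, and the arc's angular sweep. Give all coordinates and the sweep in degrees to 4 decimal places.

bisector direction at 199.1780° = (-0.944503,-0.328503)
center distance |VC| = r/sin(θ/2) = 7.598453/sin(79.8633°) = 7.718939
C = V + |VC|·bis = (7.8098,-19.2738)
T_A = V + ((C−V)·d_A)·d_A = V + 1.3585·d_A = (14.4352,-15.5536)
T_B = V + ((C−V)·d_B)·d_B = V + 1.3585·d_B = (15.3138,-18.0797)
sweep = 180° − θ = 20.2733°

center=(7.8098,-19.2738) T_A=(14.4352,-15.5536) T_B=(15.3138,-18.0797) sweep=20.2733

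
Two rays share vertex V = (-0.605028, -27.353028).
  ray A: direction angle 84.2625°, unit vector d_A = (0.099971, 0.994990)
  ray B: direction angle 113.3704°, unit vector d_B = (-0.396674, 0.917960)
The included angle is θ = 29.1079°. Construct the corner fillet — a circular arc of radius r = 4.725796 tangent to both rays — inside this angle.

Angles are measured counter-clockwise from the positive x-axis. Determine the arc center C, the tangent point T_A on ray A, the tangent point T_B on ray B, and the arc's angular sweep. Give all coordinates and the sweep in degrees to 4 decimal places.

bisector direction at 98.8164° = (-0.153270,0.988184)
center distance |VC| = r/sin(θ/2) = 4.725796/sin(14.5540°) = 18.806032
C = V + |VC|·bis = (-3.4874,-8.7692)
T_A = V + ((C−V)·d_A)·d_A = V + 18.2026·d_A = (1.2147,-9.2416)
T_B = V + ((C−V)·d_B)·d_B = V + 18.2026·d_B = (-7.8255,-10.6438)
sweep = 180° − θ = 150.8921°

center=(-3.4874,-8.7692) T_A=(1.2147,-9.2416) T_B=(-7.8255,-10.6438) sweep=150.8921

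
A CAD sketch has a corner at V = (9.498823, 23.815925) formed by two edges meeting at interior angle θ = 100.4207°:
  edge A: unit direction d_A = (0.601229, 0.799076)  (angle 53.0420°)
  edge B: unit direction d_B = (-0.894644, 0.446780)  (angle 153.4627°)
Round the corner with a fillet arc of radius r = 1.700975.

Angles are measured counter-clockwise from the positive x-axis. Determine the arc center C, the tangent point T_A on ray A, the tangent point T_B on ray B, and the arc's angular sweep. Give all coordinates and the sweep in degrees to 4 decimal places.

bisector direction at 103.2523° = (-0.229240,0.973370)
center distance |VC| = r/sin(θ/2) = 1.700975/sin(50.2103°) = 2.213661
C = V + |VC|·bis = (8.9914,25.9706)
T_A = V + ((C−V)·d_A)·d_A = V + 1.4167·d_A = (10.3506,24.9480)
T_B = V + ((C−V)·d_B)·d_B = V + 1.4167·d_B = (8.2314,24.4489)
sweep = 180° − θ = 79.5793°

center=(8.9914,25.9706) T_A=(10.3506,24.9480) T_B=(8.2314,24.4489) sweep=79.5793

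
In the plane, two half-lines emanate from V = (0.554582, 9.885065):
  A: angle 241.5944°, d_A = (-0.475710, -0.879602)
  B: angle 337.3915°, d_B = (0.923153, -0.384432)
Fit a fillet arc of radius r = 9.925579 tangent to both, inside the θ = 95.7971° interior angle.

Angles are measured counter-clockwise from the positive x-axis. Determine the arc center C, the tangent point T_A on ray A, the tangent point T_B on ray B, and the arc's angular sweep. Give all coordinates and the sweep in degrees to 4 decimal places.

bisector direction at 289.4930° = (0.333691,-0.942683)
center distance |VC| = r/sin(θ/2) = 9.925579/sin(47.8986°) = 13.377533
C = V + |VC|·bis = (5.0185,-2.7257)
T_A = V + ((C−V)·d_A)·d_A = V + 8.9689·d_A = (-3.7120,1.9960)
T_B = V + ((C−V)·d_B)·d_B = V + 8.9689·d_B = (8.8343,6.4371)
sweep = 180° − θ = 84.2029°

center=(5.0185,-2.7257) T_A=(-3.7120,1.9960) T_B=(8.8343,6.4371) sweep=84.2029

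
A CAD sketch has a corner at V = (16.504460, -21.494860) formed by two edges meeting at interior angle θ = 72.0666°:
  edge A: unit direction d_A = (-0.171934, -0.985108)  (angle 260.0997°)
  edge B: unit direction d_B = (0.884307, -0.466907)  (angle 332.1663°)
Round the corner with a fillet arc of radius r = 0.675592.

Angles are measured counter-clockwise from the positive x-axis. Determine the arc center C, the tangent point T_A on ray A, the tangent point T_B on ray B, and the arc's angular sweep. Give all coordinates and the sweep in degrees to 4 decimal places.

center=(17.0103,-22.5259) T_A=(16.3448,-22.4098) T_B=(17.3257,-21.9285) sweep=107.9334

bisector direction at 296.1330° = (0.440456,-0.897774)
center distance |VC| = r/sin(θ/2) = 0.675592/sin(36.0333°) = 1.148467
C = V + |VC|·bis = (17.0103,-22.5259)
T_A = V + ((C−V)·d_A)·d_A = V + 0.9287·d_A = (16.3448,-22.4098)
T_B = V + ((C−V)·d_B)·d_B = V + 0.9287·d_B = (17.3257,-21.9285)
sweep = 180° − θ = 107.9334°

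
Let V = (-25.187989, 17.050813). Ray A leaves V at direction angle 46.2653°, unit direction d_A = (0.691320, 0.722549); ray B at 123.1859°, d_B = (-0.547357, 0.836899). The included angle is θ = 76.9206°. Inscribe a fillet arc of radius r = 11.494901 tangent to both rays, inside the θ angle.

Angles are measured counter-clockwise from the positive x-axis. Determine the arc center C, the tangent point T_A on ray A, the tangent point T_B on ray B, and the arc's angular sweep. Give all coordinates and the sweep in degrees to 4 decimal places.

center=(-23.4891,35.4539) T_A=(-15.1835,27.5073) T_B=(-33.1091,29.1621) sweep=103.0794

bisector direction at 84.7256° = (0.091926,0.995766)
center distance |VC| = r/sin(θ/2) = 11.494901/sin(38.4603°) = 18.481374
C = V + |VC|·bis = (-23.4891,35.4539)
T_A = V + ((C−V)·d_A)·d_A = V + 14.4716·d_A = (-15.1835,27.5073)
T_B = V + ((C−V)·d_B)·d_B = V + 14.4716·d_B = (-33.1091,29.1621)
sweep = 180° − θ = 103.0794°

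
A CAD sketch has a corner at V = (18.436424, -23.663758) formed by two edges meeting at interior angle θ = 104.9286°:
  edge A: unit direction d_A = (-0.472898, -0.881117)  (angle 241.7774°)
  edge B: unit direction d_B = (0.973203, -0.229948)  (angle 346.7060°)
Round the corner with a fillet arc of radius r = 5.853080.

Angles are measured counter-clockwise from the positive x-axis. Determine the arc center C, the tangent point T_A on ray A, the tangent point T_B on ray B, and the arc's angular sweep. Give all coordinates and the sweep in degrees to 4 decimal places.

bisector direction at 294.2417° = (0.410587,-0.911822)
center distance |VC| = r/sin(θ/2) = 5.853080/sin(52.4643°) = 7.381176
C = V + |VC|·bis = (21.4670,-30.3941)
T_A = V + ((C−V)·d_A)·d_A = V + 4.4970·d_A = (16.3098,-27.6262)
T_B = V + ((C−V)·d_B)·d_B = V + 4.4970·d_B = (22.8129,-24.6978)
sweep = 180° − θ = 75.0714°

center=(21.4670,-30.3941) T_A=(16.3098,-27.6262) T_B=(22.8129,-24.6978) sweep=75.0714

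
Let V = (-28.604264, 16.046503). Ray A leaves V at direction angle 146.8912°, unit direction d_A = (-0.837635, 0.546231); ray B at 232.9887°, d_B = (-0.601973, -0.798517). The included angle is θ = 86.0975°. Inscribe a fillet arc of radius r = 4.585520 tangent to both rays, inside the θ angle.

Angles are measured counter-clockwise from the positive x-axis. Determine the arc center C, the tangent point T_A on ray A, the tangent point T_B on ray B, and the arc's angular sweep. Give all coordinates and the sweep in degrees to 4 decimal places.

bisector direction at 189.9400° = (-0.984989,-0.172616)
center distance |VC| = r/sin(θ/2) = 4.585520/sin(43.0487°) = 6.717526
C = V + |VC|·bis = (-35.2210,14.8870)
T_A = V + ((C−V)·d_A)·d_A = V + 4.9090·d_A = (-32.7162,18.7279)
T_B = V + ((C−V)·d_B)·d_B = V + 4.9090·d_B = (-31.5593,12.1266)
sweep = 180° − θ = 93.9025°

center=(-35.2210,14.8870) T_A=(-32.7162,18.7279) T_B=(-31.5593,12.1266) sweep=93.9025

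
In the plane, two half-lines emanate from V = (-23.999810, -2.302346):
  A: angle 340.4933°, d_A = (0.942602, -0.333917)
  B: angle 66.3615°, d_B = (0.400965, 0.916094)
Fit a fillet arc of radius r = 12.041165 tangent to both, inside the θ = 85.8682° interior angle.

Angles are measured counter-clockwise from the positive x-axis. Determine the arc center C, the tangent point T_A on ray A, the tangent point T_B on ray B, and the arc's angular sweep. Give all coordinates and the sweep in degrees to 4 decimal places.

bisector direction at 23.4274° = (0.917565,0.397587)
center distance |VC| = r/sin(θ/2) = 12.041165/sin(42.9341°) = 17.677525
C = V + |VC|·bis = (-7.7795,4.7260)
T_A = V + ((C−V)·d_A)·d_A = V + 12.9424·d_A = (-11.8003,-6.6240)
T_B = V + ((C−V)·d_B)·d_B = V + 12.9424·d_B = (-18.8104,9.5541)
sweep = 180° − θ = 94.1318°

center=(-7.7795,4.7260) T_A=(-11.8003,-6.6240) T_B=(-18.8104,9.5541) sweep=94.1318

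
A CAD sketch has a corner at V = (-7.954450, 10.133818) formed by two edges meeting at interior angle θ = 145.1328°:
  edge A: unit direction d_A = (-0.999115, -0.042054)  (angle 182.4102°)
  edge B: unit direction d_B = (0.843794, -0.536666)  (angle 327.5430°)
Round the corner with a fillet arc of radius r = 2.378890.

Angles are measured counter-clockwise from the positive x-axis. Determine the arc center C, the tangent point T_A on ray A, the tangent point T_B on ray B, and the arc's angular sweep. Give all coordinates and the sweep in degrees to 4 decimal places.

center=(-8.6008,7.7256) T_A=(-8.7008,10.1024) T_B=(-7.3241,9.7329) sweep=34.8672

bisector direction at 254.9766° = (-0.259214,-0.965820)
center distance |VC| = r/sin(θ/2) = 2.378890/sin(72.5664°) = 2.493426
C = V + |VC|·bis = (-8.6008,7.7256)
T_A = V + ((C−V)·d_A)·d_A = V + 0.7470·d_A = (-8.7008,10.1024)
T_B = V + ((C−V)·d_B)·d_B = V + 0.7470·d_B = (-7.3241,9.7329)
sweep = 180° − θ = 34.8672°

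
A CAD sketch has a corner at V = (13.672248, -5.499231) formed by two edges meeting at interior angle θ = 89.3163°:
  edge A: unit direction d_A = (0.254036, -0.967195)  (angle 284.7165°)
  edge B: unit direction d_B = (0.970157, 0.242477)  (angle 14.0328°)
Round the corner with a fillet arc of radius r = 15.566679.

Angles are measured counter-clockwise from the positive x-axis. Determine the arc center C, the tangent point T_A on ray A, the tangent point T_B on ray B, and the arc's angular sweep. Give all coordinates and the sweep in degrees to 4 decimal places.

bisector direction at 329.3746° = (0.860517,-0.509422)
center distance |VC| = r/sin(θ/2) = 15.566679/sin(44.6581°) = 22.147141
C = V + |VC|·bis = (32.7302,-16.7815)
T_A = V + ((C−V)·d_A)·d_A = V + 15.7536·d_A = (17.6742,-20.7360)
T_B = V + ((C−V)·d_B)·d_B = V + 15.7536·d_B = (28.9557,-1.6794)
sweep = 180° − θ = 90.6837°

center=(32.7302,-16.7815) T_A=(17.6742,-20.7360) T_B=(28.9557,-1.6794) sweep=90.6837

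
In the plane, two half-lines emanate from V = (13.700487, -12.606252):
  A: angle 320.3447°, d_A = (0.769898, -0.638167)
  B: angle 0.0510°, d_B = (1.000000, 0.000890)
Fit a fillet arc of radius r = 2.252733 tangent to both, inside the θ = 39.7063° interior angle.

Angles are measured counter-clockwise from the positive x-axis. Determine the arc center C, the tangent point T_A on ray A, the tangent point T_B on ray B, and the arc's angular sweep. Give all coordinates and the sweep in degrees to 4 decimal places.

center=(19.9415,-14.8534) T_A=(18.5039,-16.5878) T_B=(19.9395,-12.6007) sweep=140.2937

bisector direction at 340.1979° = (0.940868,-0.338773)
center distance |VC| = r/sin(θ/2) = 2.252733/sin(19.8531°) = 6.633283
C = V + |VC|·bis = (19.9415,-14.8534)
T_A = V + ((C−V)·d_A)·d_A = V + 6.2390·d_A = (18.5039,-16.5878)
T_B = V + ((C−V)·d_B)·d_B = V + 6.2390·d_B = (19.9395,-12.6007)
sweep = 180° − θ = 140.2937°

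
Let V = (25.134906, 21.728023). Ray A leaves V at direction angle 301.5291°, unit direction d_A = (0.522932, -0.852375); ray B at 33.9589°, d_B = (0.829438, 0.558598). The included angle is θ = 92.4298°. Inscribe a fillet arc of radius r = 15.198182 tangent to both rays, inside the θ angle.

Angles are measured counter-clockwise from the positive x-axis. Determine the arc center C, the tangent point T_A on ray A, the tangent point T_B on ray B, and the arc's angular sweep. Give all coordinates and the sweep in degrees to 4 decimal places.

bisector direction at 347.7440° = (0.977209,-0.212280)
center distance |VC| = r/sin(θ/2) = 15.198182/sin(46.2149°) = 21.051857
C = V + |VC|·bis = (45.7070,17.2591)
T_A = V + ((C−V)·d_A)·d_A = V + 14.5669·d_A = (32.7524,9.3115)
T_B = V + ((C−V)·d_B)·d_B = V + 14.5669·d_B = (37.2173,29.8651)
sweep = 180° − θ = 87.5702°

center=(45.7070,17.2591) T_A=(32.7524,9.3115) T_B=(37.2173,29.8651) sweep=87.5702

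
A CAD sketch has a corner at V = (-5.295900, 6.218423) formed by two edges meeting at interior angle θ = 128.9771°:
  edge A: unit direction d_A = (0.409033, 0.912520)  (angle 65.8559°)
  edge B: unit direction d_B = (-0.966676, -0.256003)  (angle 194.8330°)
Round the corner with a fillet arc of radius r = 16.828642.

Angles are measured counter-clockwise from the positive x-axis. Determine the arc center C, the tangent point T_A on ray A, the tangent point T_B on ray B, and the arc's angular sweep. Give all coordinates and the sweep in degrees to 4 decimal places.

bisector direction at 130.3445° = (-0.647381,0.762166)
center distance |VC| = r/sin(θ/2) = 16.828642/sin(64.4886°) = 18.646711
C = V + |VC|·bis = (-17.3674,20.4303)
T_A = V + ((C−V)·d_A)·d_A = V + 8.0310·d_A = (-2.0110,13.5468)
T_B = V + ((C−V)·d_B)·d_B = V + 8.0310·d_B = (-13.0593,4.1625)
sweep = 180° − θ = 51.0229°

center=(-17.3674,20.4303) T_A=(-2.0110,13.5468) T_B=(-13.0593,4.1625) sweep=51.0229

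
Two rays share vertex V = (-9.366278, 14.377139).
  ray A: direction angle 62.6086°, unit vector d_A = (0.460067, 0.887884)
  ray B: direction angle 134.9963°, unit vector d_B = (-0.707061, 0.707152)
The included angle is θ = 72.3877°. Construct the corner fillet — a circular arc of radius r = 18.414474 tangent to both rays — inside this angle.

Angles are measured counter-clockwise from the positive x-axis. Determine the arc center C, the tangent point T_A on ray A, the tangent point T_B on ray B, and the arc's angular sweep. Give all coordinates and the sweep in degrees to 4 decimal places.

bisector direction at 98.8025° = (-0.153028,0.988222)
center distance |VC| = r/sin(θ/2) = 18.414474/sin(36.1938°) = 31.183539
C = V + |VC|·bis = (-14.1382,45.1934)
T_A = V + ((C−V)·d_A)·d_A = V + 25.1659·d_A = (2.2117,36.7215)
T_B = V + ((C−V)·d_B)·d_B = V + 25.1659·d_B = (-27.1601,32.1732)
sweep = 180° − θ = 107.6123°

center=(-14.1382,45.1934) T_A=(2.2117,36.7215) T_B=(-27.1601,32.1732) sweep=107.6123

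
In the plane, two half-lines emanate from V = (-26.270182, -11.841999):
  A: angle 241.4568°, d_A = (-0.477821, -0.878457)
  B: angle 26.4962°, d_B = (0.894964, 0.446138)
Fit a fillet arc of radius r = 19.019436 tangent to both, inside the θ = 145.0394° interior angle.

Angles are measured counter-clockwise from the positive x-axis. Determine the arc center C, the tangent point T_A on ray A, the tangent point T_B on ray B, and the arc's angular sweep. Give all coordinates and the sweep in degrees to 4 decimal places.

bisector direction at 313.9765° = (0.694363,-0.719625)
center distance |VC| = r/sin(θ/2) = 19.019436/sin(72.5197°) = 19.940272
C = V + |VC|·bis = (-12.4244,-26.1915)
T_A = V + ((C−V)·d_A)·d_A = V + 5.9896·d_A = (-29.1321,-17.1036)
T_B = V + ((C−V)·d_B)·d_B = V + 5.9896·d_B = (-20.9097,-9.1698)
sweep = 180° − θ = 34.9606°

center=(-12.4244,-26.1915) T_A=(-29.1321,-17.1036) T_B=(-20.9097,-9.1698) sweep=34.9606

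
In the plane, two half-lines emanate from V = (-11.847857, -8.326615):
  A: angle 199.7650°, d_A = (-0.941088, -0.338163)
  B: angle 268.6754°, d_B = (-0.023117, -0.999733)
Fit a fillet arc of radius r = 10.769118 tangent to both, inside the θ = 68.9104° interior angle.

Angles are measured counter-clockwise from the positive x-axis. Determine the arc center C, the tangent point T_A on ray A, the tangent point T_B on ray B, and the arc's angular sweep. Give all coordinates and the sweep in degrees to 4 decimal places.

center=(-22.9769,-23.7689) T_A=(-26.6186,-13.6342) T_B=(-12.2107,-24.0179) sweep=111.0896

bisector direction at 234.2202° = (-0.584672,-0.811270)
center distance |VC| = r/sin(θ/2) = 10.769118/sin(34.4552°) = 19.034725
C = V + |VC|·bis = (-22.9769,-23.7689)
T_A = V + ((C−V)·d_A)·d_A = V + 15.6954·d_A = (-26.6186,-13.6342)
T_B = V + ((C−V)·d_B)·d_B = V + 15.6954·d_B = (-12.2107,-24.0179)
sweep = 180° − θ = 111.0896°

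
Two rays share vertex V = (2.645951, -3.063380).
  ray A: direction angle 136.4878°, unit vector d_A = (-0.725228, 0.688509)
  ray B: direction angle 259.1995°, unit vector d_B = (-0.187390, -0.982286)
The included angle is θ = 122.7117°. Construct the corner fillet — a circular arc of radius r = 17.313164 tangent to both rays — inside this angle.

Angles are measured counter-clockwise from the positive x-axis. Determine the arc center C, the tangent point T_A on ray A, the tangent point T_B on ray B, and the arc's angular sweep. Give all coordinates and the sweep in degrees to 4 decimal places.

bisector direction at 197.8436° = (-0.951896,-0.306421)
center distance |VC| = r/sin(θ/2) = 17.313164/sin(61.3558°) = 19.727542
C = V + |VC|·bis = (-16.1326,-9.1083)
T_A = V + ((C−V)·d_A)·d_A = V + 9.4568·d_A = (-4.2124,3.4477)
T_B = V + ((C−V)·d_B)·d_B = V + 9.4568·d_B = (0.8739,-12.3526)
sweep = 180° − θ = 57.2883°

center=(-16.1326,-9.1083) T_A=(-4.2124,3.4477) T_B=(0.8739,-12.3526) sweep=57.2883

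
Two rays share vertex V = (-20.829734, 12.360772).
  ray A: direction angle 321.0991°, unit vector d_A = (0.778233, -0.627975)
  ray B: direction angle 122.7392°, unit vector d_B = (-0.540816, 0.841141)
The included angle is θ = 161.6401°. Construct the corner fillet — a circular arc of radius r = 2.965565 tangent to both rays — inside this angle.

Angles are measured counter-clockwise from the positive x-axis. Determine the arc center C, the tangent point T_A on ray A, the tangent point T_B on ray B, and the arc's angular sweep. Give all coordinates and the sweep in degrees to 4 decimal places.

bisector direction at 41.9192° = (0.744088,0.668081)
center distance |VC| = r/sin(θ/2) = 2.965565/sin(80.8200°) = 3.004040
C = V + |VC|·bis = (-18.5945,14.3677)
T_A = V + ((C−V)·d_A)·d_A = V + 0.4793·d_A = (-20.4568,12.0598)
T_B = V + ((C−V)·d_B)·d_B = V + 0.4793·d_B = (-21.0889,12.7639)
sweep = 180° − θ = 18.3599°

center=(-18.5945,14.3677) T_A=(-20.4568,12.0598) T_B=(-21.0889,12.7639) sweep=18.3599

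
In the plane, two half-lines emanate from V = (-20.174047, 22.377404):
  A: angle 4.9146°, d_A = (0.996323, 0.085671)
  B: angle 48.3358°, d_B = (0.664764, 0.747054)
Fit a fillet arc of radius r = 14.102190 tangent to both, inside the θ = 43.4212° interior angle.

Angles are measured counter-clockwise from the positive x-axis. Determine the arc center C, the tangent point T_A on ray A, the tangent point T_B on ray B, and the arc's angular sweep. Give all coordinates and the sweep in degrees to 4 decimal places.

bisector direction at 26.6252° = (0.893957,0.448152)
center distance |VC| = r/sin(θ/2) = 14.102190/sin(21.7106°) = 38.122409
C = V + |VC|·bis = (13.9058,39.4620)
T_A = V + ((C−V)·d_A)·d_A = V + 35.4182·d_A = (15.1139,25.4117)
T_B = V + ((C−V)·d_B)·d_B = V + 35.4182·d_B = (3.3707,48.8367)
sweep = 180° − θ = 136.5788°

center=(13.9058,39.4620) T_A=(15.1139,25.4117) T_B=(3.3707,48.8367) sweep=136.5788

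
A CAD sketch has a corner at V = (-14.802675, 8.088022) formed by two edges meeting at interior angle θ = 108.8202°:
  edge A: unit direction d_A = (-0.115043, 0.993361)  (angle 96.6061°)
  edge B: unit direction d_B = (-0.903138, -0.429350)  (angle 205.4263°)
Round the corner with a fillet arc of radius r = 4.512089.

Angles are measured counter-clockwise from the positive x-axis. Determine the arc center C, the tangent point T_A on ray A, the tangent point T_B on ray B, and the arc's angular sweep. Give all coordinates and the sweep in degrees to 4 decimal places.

bisector direction at 151.0162° = (-0.874757,0.484562)
center distance |VC| = r/sin(θ/2) = 4.512089/sin(54.4101°) = 5.548537
C = V + |VC|·bis = (-19.6563,10.7766)
T_A = V + ((C−V)·d_A)·d_A = V + 3.2291·d_A = (-15.1742,11.2957)
T_B = V + ((C−V)·d_B)·d_B = V + 3.2291·d_B = (-17.7190,6.7016)
sweep = 180° − θ = 71.1798°

center=(-19.6563,10.7766) T_A=(-15.1742,11.2957) T_B=(-17.7190,6.7016) sweep=71.1798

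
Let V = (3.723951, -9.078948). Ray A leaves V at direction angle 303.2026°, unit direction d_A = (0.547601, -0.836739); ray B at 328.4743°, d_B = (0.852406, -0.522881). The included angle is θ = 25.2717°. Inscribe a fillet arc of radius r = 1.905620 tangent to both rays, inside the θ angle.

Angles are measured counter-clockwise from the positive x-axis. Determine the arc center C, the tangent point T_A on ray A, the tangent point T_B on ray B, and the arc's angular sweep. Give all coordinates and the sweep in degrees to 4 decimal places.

center=(9.9732,-15.1479) T_A=(8.3787,-16.1915) T_B=(10.9696,-13.5236) sweep=154.7283

bisector direction at 315.8385° = (0.717378,-0.696684)
center distance |VC| = r/sin(θ/2) = 1.905620/sin(12.6358°) = 8.711253
C = V + |VC|·bis = (9.9732,-15.1479)
T_A = V + ((C−V)·d_A)·d_A = V + 8.5003·d_A = (8.3787,-16.1915)
T_B = V + ((C−V)·d_B)·d_B = V + 8.5003·d_B = (10.9696,-13.5236)
sweep = 180° − θ = 154.7283°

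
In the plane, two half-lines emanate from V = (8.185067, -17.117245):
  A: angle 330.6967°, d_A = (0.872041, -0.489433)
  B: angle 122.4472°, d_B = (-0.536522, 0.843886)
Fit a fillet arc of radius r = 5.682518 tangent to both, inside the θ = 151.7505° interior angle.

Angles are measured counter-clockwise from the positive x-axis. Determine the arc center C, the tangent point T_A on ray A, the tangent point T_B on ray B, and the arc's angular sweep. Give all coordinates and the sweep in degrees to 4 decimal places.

center=(12.2133,-12.8617) T_A=(9.4321,-17.8171) T_B=(7.4179,-15.9105) sweep=28.2495

bisector direction at 46.5720° = (0.687443,0.726238)
center distance |VC| = r/sin(θ/2) = 5.682518/sin(75.8752°) = 5.859675
C = V + |VC|·bis = (12.2133,-12.8617)
T_A = V + ((C−V)·d_A)·d_A = V + 1.4300·d_A = (9.4321,-17.8171)
T_B = V + ((C−V)·d_B)·d_B = V + 1.4300·d_B = (7.4179,-15.9105)
sweep = 180° − θ = 28.2495°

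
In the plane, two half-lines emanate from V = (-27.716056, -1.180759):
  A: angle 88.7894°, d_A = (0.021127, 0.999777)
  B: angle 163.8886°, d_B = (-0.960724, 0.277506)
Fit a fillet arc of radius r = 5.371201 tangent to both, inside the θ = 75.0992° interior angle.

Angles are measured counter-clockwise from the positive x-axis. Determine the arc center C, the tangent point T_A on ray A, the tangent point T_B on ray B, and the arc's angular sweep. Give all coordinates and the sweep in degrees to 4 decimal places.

bisector direction at 126.3390° = (-0.592562,0.805525)
center distance |VC| = r/sin(θ/2) = 5.371201/sin(37.5496°) = 8.813223
C = V + |VC|·bis = (-32.9384,5.9185)
T_A = V + ((C−V)·d_A)·d_A = V + 6.9874·d_A = (-27.5684,5.8050)
T_B = V + ((C−V)·d_B)·d_B = V + 6.9874·d_B = (-34.4290,0.7583)
sweep = 180° − θ = 104.9008°

center=(-32.9384,5.9185) T_A=(-27.5684,5.8050) T_B=(-34.4290,0.7583) sweep=104.9008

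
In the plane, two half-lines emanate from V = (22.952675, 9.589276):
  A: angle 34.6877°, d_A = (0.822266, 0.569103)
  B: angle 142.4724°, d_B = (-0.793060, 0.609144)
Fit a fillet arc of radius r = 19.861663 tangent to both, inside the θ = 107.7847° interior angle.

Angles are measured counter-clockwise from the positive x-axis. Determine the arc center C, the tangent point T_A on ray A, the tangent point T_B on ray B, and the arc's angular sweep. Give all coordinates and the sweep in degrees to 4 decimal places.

bisector direction at 88.5800° = (0.024780,0.999693)
center distance |VC| = r/sin(θ/2) = 19.861663/sin(53.8924°) = 24.583968
C = V + |VC|·bis = (23.5619,34.1657)
T_A = V + ((C−V)·d_A)·d_A = V + 14.4874·d_A = (34.8652,17.8341)
T_B = V + ((C−V)·d_B)·d_B = V + 14.4874·d_B = (11.4633,18.4142)
sweep = 180° − θ = 72.2153°

center=(23.5619,34.1657) T_A=(34.8652,17.8341) T_B=(11.4633,18.4142) sweep=72.2153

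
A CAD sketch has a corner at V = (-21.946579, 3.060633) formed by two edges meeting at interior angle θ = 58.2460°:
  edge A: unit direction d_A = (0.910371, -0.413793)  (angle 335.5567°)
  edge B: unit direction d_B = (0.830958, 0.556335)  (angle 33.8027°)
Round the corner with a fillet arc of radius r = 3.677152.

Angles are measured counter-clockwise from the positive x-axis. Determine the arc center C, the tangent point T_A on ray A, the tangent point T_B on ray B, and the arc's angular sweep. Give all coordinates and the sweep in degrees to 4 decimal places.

bisector direction at 4.6797° = (0.996666,0.081585)
center distance |VC| = r/sin(θ/2) = 3.677152/sin(29.1230°) = 7.555490
C = V + |VC|·bis = (-14.4163,3.6771)
T_A = V + ((C−V)·d_A)·d_A = V + 6.6003·d_A = (-15.9379,0.3295)
T_B = V + ((C−V)·d_B)·d_B = V + 6.6003·d_B = (-16.4620,6.7326)
sweep = 180° − θ = 121.7540°

center=(-14.4163,3.6771) T_A=(-15.9379,0.3295) T_B=(-16.4620,6.7326) sweep=121.7540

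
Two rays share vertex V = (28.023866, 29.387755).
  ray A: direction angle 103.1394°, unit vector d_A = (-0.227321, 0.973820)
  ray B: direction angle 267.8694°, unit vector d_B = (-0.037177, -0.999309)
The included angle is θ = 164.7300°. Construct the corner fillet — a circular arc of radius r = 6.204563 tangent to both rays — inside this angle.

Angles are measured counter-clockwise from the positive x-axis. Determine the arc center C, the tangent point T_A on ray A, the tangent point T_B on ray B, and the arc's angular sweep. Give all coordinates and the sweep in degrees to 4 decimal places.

bisector direction at 185.5044° = (-0.995389,-0.095922)
center distance |VC| = r/sin(θ/2) = 6.204563/sin(82.3650°) = 6.260061
C = V + |VC|·bis = (21.7927,28.7873)
T_A = V + ((C−V)·d_A)·d_A = V + 0.8317·d_A = (27.8348,30.1977)
T_B = V + ((C−V)·d_B)·d_B = V + 0.8317·d_B = (27.9929,28.5566)
sweep = 180° − θ = 15.2700°

center=(21.7927,28.7873) T_A=(27.8348,30.1977) T_B=(27.9929,28.5566) sweep=15.2700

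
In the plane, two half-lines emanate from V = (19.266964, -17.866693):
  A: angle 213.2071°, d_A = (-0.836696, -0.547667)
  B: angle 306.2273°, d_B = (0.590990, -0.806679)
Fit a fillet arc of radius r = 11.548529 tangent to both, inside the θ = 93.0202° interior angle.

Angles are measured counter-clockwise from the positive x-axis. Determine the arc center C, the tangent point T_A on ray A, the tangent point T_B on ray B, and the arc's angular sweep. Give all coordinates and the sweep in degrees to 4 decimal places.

bisector direction at 259.7172° = (-0.178507,-0.983939)
center distance |VC| = r/sin(θ/2) = 11.548529/sin(46.5101°) = 15.918122
C = V + |VC|·bis = (16.4255,-33.5291)
T_A = V + ((C−V)·d_A)·d_A = V + 10.9553·d_A = (10.1007,-23.8665)
T_B = V + ((C−V)·d_B)·d_B = V + 10.9553·d_B = (25.7414,-26.7041)
sweep = 180° − θ = 86.9798°

center=(16.4255,-33.5291) T_A=(10.1007,-23.8665) T_B=(25.7414,-26.7041) sweep=86.9798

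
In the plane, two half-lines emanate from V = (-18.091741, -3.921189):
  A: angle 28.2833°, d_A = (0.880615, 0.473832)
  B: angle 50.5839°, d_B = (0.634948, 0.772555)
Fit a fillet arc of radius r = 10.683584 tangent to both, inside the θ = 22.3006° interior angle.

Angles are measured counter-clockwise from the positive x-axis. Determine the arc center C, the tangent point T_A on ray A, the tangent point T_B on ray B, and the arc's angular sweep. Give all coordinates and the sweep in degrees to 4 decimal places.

bisector direction at 39.4336° = (0.772361,0.635184)
center distance |VC| = r/sin(θ/2) = 10.683584/sin(11.1503°) = 55.245619
C = V + |VC|·bis = (24.5778,31.1699)
T_A = V + ((C−V)·d_A)·d_A = V + 54.2028·d_A = (29.6401,21.7618)
T_B = V + ((C−V)·d_B)·d_B = V + 54.2028·d_B = (16.3242,37.9534)
sweep = 180° − θ = 157.6994°

center=(24.5778,31.1699) T_A=(29.6401,21.7618) T_B=(16.3242,37.9534) sweep=157.6994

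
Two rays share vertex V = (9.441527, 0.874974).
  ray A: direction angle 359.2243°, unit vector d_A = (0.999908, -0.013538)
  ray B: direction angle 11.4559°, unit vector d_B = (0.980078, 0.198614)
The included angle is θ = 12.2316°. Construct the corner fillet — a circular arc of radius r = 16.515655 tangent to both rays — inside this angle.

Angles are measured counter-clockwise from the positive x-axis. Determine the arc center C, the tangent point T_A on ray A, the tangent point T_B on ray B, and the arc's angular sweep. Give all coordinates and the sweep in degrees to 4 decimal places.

bisector direction at 5.3401° = (0.995660,0.093067)
center distance |VC| = r/sin(θ/2) = 16.515655/sin(6.1158°) = 155.020870
C = V + |VC|·bis = (163.7896,15.3024)
T_A = V + ((C−V)·d_A)·d_A = V + 154.1386·d_A = (163.5660,-1.2118)
T_B = V + ((C−V)·d_B)·d_B = V + 154.1386·d_B = (160.5093,31.4890)
sweep = 180° − θ = 167.7684°

center=(163.7896,15.3024) T_A=(163.5660,-1.2118) T_B=(160.5093,31.4890) sweep=167.7684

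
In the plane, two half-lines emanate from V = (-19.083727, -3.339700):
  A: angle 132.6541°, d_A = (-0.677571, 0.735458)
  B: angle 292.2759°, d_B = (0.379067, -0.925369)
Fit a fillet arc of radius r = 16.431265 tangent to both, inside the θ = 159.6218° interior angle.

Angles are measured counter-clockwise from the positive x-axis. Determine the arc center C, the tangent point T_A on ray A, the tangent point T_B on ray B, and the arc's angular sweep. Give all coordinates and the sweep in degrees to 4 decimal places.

center=(-33.1692,-12.3011) T_A=(-21.0847,-1.1677) T_B=(-17.9643,-6.0725) sweep=20.3782

bisector direction at 212.4650° = (-0.843720,-0.536784)
center distance |VC| = r/sin(θ/2) = 16.431265/sin(79.8109°) = 16.694550
C = V + |VC|·bis = (-33.1692,-12.3011)
T_A = V + ((C−V)·d_A)·d_A = V + 2.9532·d_A = (-21.0847,-1.1677)
T_B = V + ((C−V)·d_B)·d_B = V + 2.9532·d_B = (-17.9643,-6.0725)
sweep = 180° − θ = 20.3782°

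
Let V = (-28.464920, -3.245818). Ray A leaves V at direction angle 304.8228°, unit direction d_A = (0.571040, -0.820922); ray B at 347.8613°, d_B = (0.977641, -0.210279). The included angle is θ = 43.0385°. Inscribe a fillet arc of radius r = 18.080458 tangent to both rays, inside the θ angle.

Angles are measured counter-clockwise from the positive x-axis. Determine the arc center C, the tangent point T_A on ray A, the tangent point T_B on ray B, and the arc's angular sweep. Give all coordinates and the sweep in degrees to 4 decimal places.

bisector direction at 326.3421° = (0.832361,-0.554234)
center distance |VC| = r/sin(θ/2) = 18.080458/sin(21.5192°) = 49.290561
C = V + |VC|·bis = (12.5626,-30.5643)
T_A = V + ((C−V)·d_A)·d_A = V + 45.8547·d_A = (-2.2800,-40.8890)
T_B = V + ((C−V)·d_B)·d_B = V + 45.8547·d_B = (16.3646,-12.8881)
sweep = 180° − θ = 136.9615°

center=(12.5626,-30.5643) T_A=(-2.2800,-40.8890) T_B=(16.3646,-12.8881) sweep=136.9615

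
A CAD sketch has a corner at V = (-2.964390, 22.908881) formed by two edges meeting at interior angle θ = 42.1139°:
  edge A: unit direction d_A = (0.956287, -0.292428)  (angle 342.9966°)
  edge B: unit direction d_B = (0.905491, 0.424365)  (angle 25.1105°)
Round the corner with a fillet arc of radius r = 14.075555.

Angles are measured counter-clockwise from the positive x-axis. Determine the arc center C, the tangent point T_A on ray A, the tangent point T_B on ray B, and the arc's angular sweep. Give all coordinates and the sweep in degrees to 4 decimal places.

bisector direction at 4.0536° = (0.997498,0.070689)
center distance |VC| = r/sin(θ/2) = 14.075555/sin(21.0570°) = 39.175404
C = V + |VC|·bis = (36.1130,25.6781)
T_A = V + ((C−V)·d_A)·d_A = V + 36.5594·d_A = (31.9969,12.2179)
T_B = V + ((C−V)·d_B)·d_B = V + 36.5594·d_B = (30.1398,38.4234)
sweep = 180° − θ = 137.8861°

center=(36.1130,25.6781) T_A=(31.9969,12.2179) T_B=(30.1398,38.4234) sweep=137.8861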